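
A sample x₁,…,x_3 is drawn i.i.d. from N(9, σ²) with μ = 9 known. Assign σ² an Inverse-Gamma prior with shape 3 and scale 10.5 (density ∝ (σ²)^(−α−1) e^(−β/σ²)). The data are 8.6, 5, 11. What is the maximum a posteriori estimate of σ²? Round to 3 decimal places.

Sum of squared deviations about the known mean: SS = (8.6−9)² + (5−9)² + (11−9)² = 20.16.
The Normal likelihood contributes (σ²)^(−n/2) exp(−SS/(2σ²)), so the posterior is Inverse-Gamma(α + n/2, β + SS/2) = Inverse-Gamma(4.5, 20.58).
The mode of Inverse-Gamma(a, b) is b/(a+1) = 20.58/5.5 ≈ 3.742.

σ̂²_MAP = 3.742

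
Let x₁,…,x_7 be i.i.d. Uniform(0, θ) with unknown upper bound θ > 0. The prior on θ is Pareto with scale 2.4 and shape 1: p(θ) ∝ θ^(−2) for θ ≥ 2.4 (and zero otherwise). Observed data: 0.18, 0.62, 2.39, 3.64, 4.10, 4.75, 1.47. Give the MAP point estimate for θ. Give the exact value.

θ̂_MAP = 4.75

The Uniform(0, θ) likelihood is θ^(−n) for θ ≥ max(xᵢ), zero otherwise. Here max(xᵢ) = 4.75.
Posterior ∝ θ^(−2) · θ^(−7) = θ^(−9) on θ ≥ max(2.4, 4.75) = 4.75.
This density is strictly decreasing in θ, so the posterior mode lies at the lower boundary of the support.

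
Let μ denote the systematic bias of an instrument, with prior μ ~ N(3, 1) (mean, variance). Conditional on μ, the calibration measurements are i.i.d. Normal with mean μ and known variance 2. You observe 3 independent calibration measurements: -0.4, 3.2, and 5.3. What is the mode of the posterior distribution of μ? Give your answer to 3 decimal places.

n = 3; x̄ = ((-0.4) + 3.2 + 5.3)/3 = 8.1/3 = 2.7.
For a Normal prior and Normal likelihood with known variance, the posterior is Normal; its mode equals its mean, the precision-weighted average.
Prior precision 1/σ₀² = 1/1 = 1; data precision n/σ² = 3/2 = 1.5.
μ̂ = (1·3 + 1.5·2.7) / (1 + 1.5) = 7.05/2.5 = 2.820.

μ̂_MAP = 2.820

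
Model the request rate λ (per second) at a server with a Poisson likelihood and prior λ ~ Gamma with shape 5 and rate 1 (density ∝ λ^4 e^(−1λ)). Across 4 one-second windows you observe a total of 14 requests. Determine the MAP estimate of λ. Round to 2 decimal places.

λ̂_MAP = 3.60

Σxᵢ = 14, n = 4.
Posterior ∝ λ^4e^(−1λ) · λ^14e^(−4λ) = λ^18e^(−5λ), i.e. Gamma(shape=19, rate=5).
The mode of a Gamma(a, b) with a ≥ 1 (shape–rate) is (a−1)/b = 18/5 ≈ 3.60.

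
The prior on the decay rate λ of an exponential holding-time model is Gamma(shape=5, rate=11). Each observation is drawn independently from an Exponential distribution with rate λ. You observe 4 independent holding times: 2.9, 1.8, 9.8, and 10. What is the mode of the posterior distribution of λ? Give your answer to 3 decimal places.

λ̂_MAP = 0.225

The Exponential(rate=λ) likelihood is ∝ λ^n e^(−λΣtᵢ). Here n = 4 and Σtᵢ = 2.9 + 1.8 + 9.8 + 10 = 24.5.
Posterior ∝ λ^4e^(−11λ) · λ^4e^(−24.5λ) = λ^8e^(−35.5λ), i.e. Gamma(9, 35.5).
Mode = (a−1)/b = 8/35.5 ≈ 0.225.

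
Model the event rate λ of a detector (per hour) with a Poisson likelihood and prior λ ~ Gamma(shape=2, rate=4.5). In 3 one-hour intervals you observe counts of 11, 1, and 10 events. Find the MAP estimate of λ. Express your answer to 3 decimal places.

Σxᵢ = 11+1+10 = 22, with n = 3.
Posterior ∝ λe^(−4.5λ) · λ^22e^(−3λ) = λ^23e^(−7.5λ), i.e. Gamma(shape=24, rate=7.5).
The mode of a Gamma(a, b) with a ≥ 1 (shape–rate) is (a−1)/b = 23/7.5 ≈ 3.067.

λ̂_MAP = 3.067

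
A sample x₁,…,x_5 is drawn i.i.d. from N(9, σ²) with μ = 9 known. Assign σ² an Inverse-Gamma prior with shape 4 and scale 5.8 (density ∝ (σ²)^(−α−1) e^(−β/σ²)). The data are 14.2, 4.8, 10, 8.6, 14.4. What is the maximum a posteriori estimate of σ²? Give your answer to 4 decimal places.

Sum of squared deviations about the known mean: SS = (14.2−9)² + (4.8−9)² + (10−9)² + (8.6−9)² + (14.4−9)² = 75.
The Normal likelihood contributes (σ²)^(−n/2) exp(−SS/(2σ²)), so the posterior is Inverse-Gamma(α + n/2, β + SS/2) = Inverse-Gamma(6.5, 43.3).
The mode of Inverse-Gamma(a, b) is b/(a+1) = 43.3/7.5 ≈ 5.7733.

σ̂²_MAP = 5.7733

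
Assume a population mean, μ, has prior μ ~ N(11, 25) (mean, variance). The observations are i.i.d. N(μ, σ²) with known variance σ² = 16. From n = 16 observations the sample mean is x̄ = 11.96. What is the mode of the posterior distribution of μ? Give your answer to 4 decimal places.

n = 16, x̄ = 11.96.
For a Normal prior and Normal likelihood with known variance, the posterior is Normal; its mode equals its mean, the precision-weighted average.
Prior precision 1/σ₀² = 1/25 = 0.04; data precision n/σ² = 16/16 = 1.
μ̂ = (0.04·11 + 1·11.96) / (0.04 + 1) = 12.4/1.04 = 155/13 ≈ 11.9231.

μ̂_MAP = 11.9231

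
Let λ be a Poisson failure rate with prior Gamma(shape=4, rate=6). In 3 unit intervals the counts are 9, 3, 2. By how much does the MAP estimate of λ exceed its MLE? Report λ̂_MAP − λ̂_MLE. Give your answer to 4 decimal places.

MAP − MLE = -2.7778

Σxᵢ = 14. Posterior is Gamma(18, 9); MAP = (18−1)/9 = 17/9 ≈ 1.88889.
MLE = x̄ = 14/3 ≈ 4.66667.
Difference = 17/9 − 14/3 = -25/9 ≈ -2.7778.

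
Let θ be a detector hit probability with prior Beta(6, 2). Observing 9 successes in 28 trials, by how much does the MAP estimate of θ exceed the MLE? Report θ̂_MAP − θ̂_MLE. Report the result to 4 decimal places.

MAP − MLE = 0.0903

Posterior is Beta(15, 21); MAP = (15−1)/(36−2) = 14/34 ≈ 0.41176.
MLE ignores the prior: θ̂_MLE = k/n = 9/28 ≈ 0.32143.
Difference = 14/34 − 9/28 = 43/476 ≈ 0.0903.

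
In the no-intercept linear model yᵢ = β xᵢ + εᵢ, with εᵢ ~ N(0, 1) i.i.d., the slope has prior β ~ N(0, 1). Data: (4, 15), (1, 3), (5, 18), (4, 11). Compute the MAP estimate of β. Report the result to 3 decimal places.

β̂_MAP = 3.339

log p(β | y) = −Σ(yᵢ − βxᵢ)²/(2·1) − β²/(2·1) + const.
Setting the derivative to zero: Σxᵢ(yᵢ − βxᵢ)/1 − β/1 = 0, so β = Σxᵢyᵢ / (Σxᵢ² + σ²/τ²).
Σxᵢyᵢ = 4·15 + 1·3 + 5·18 + 4·11 = 197; Σxᵢ² = 58; σ²/τ² = 1.
β̂_MAP = 197 / (58 + 1) = 197/59 ≈ 3.339.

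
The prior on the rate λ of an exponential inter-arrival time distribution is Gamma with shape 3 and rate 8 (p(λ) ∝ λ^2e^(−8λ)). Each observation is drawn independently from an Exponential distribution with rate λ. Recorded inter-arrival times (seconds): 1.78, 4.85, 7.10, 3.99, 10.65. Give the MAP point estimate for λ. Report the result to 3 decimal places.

λ̂_MAP = 0.192

The Exponential(rate=λ) likelihood is ∝ λ^n e^(−λΣtᵢ). Here n = 5 and Σtᵢ = 1.78 + 4.85 + 7.10 + 3.99 + 10.65 = 28.37.
Posterior ∝ λ^2e^(−8λ) · λ^5e^(−28.37λ) = λ^7e^(−36.37λ), i.e. Gamma(8, 36.37).
Mode = (a−1)/b = 7/36.37 ≈ 0.192.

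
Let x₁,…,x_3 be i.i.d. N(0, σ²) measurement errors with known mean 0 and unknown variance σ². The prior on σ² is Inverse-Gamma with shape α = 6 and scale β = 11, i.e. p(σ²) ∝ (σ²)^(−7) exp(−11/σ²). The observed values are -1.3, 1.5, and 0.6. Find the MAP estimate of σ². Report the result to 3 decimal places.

σ̂²_MAP = 1.547

Sum of squared deviations about the known mean: SS = (-1.3−0)² + (1.5−0)² + (0.6−0)² = 4.3.
The Normal likelihood contributes (σ²)^(−n/2) exp(−SS/(2σ²)), so the posterior is Inverse-Gamma(α + n/2, β + SS/2) = Inverse-Gamma(7.5, 13.15).
The mode of Inverse-Gamma(a, b) is b/(a+1) = 13.15/8.5 ≈ 1.547.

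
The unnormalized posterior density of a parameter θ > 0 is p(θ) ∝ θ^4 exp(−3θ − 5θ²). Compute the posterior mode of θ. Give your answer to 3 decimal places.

ℓ'(θ) = 4/θ − 3 − 10θ. Setting this to zero and multiplying by θ: 10θ² + 3θ − 4 = 0.
θ = (−3 + √(3² + 4·10·4)) / (2·10) = (−3 + √169) / 20 = (−3 + 13)/20 = 1/2.
ℓ''(θ) = −4/θ² − 10 < 0, confirming a maximum.

θ̂_MAP = 0.500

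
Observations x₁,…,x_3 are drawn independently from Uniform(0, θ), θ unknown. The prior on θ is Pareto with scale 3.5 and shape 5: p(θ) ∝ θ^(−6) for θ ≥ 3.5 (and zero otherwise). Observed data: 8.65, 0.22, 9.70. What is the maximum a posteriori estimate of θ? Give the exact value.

The Uniform(0, θ) likelihood is θ^(−n) for θ ≥ max(xᵢ), zero otherwise. Here max(xᵢ) = 9.70.
Posterior ∝ θ^(−6) · θ^(−3) = θ^(−9) on θ ≥ max(3.5, 9.70) = 9.70.
This density is strictly decreasing in θ, so the posterior mode lies at the lower boundary of the support.

θ̂_MAP = 9.70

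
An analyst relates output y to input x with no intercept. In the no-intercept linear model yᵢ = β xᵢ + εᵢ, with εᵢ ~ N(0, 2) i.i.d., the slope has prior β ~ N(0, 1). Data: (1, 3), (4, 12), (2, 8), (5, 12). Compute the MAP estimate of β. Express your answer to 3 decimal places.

β̂_MAP = 2.646

log p(β | y) = −Σ(yᵢ − βxᵢ)²/(2·2) − β²/(2·1) + const.
Setting the derivative to zero: Σxᵢ(yᵢ − βxᵢ)/2 − β/1 = 0, so β = Σxᵢyᵢ / (Σxᵢ² + σ²/τ²).
Σxᵢyᵢ = 1·3 + 4·12 + 2·8 + 5·12 = 127; Σxᵢ² = 46; σ²/τ² = 2.
β̂_MAP = 127 / (46 + 2) = 127/48 ≈ 2.646.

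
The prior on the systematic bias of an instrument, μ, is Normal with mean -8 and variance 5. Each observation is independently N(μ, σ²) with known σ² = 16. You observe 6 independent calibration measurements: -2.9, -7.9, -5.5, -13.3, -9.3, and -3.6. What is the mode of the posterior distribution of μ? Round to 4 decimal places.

n = 6; x̄ = ((-2.9) + (-7.9) + (-5.5) + (-13.3) + (-9.3) + (-3.6))/6 = -42.5/6 = -85/12 ≈ -7.0833.
For a Normal prior and Normal likelihood with known variance, the posterior is Normal; its mode equals its mean, the precision-weighted average.
Prior precision 1/σ₀² = 1/5 = 0.2; data precision n/σ² = 6/16 = 0.375.
μ̂ = (0.2·(-8) + 0.375·(-85/12)) / (0.2 + 0.375) = (-4.25625)/0.575 = -681/92 ≈ -7.4022.

μ̂_MAP = -7.4022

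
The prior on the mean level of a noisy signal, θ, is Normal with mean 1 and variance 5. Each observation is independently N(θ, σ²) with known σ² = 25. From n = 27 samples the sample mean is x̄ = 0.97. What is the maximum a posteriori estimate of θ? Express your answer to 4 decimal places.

θ̂_MAP = 0.9747

n = 27, x̄ = 0.97.
For a Normal prior and Normal likelihood with known variance, the posterior is Normal; its mode equals its mean, the precision-weighted average.
Prior precision 1/σ₀² = 1/5 = 0.2; data precision n/σ² = 27/25 = 1.08.
θ̂ = (0.2·1 + 1.08·0.97) / (0.2 + 1.08) = 1.2476/1.28 = 0.9746875 ≈ 0.9747.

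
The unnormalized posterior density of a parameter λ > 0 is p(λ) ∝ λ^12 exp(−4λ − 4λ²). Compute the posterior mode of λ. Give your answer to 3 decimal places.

ℓ'(λ) = 12/λ − 4 − 8λ. Setting this to zero and multiplying by λ: 8λ² + 4λ − 12 = 0.
λ = (−4 + √(4² + 4·8·12)) / (2·8) = (−4 + √400) / 16 = (−4 + 20)/16 = 1.
ℓ''(λ) = −12/λ² − 8 < 0, confirming a maximum.

λ̂_MAP = 1.000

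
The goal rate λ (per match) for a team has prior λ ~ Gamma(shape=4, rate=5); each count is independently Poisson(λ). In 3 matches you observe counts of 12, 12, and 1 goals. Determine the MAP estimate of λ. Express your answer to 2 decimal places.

Σxᵢ = 12+12+1 = 25, with n = 3.
Posterior ∝ λ^3e^(−5λ) · λ^25e^(−3λ) = λ^28e^(−8λ), i.e. Gamma(shape=29, rate=8).
The mode of a Gamma(a, b) with a ≥ 1 (shape–rate) is (a−1)/b = 28/8 ≈ 3.50.

λ̂_MAP = 3.50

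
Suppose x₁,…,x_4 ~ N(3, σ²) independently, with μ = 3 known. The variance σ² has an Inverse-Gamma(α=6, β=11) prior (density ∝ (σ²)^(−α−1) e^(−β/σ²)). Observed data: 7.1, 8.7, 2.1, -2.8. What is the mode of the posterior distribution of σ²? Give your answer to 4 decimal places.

σ̂²_MAP = 5.8750

Sum of squared deviations about the known mean: SS = (7.1−3)² + (8.7−3)² + (2.1−3)² + (-2.8−3)² = 83.75.
The Normal likelihood contributes (σ²)^(−n/2) exp(−SS/(2σ²)), so the posterior is Inverse-Gamma(α + n/2, β + SS/2) = Inverse-Gamma(8, 52.875).
The mode of Inverse-Gamma(a, b) is b/(a+1) = 52.875/9 ≈ 5.8750.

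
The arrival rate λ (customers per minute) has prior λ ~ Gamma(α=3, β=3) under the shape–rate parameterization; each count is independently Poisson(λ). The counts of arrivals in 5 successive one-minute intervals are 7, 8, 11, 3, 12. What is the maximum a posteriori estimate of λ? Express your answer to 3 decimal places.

Σxᵢ = 7+8+11+3+12 = 41, with n = 5.
Posterior ∝ λ^2e^(−3λ) · λ^41e^(−5λ) = λ^43e^(−8λ), i.e. Gamma(shape=44, rate=8).
The mode of a Gamma(a, b) with a ≥ 1 (shape–rate) is (a−1)/b = 43/8 ≈ 5.375.

λ̂_MAP = 5.375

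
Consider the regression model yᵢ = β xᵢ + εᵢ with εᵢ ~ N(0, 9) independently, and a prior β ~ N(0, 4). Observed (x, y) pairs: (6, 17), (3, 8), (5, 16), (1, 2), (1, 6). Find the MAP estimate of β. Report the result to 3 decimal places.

β̂_MAP = 2.882

log p(β | y) = −Σ(yᵢ − βxᵢ)²/(2·9) − β²/(2·4) + const.
Setting the derivative to zero: Σxᵢ(yᵢ − βxᵢ)/9 − β/4 = 0, so β = Σxᵢyᵢ / (Σxᵢ² + σ²/τ²).
Σxᵢyᵢ = 6·17 + 3·8 + 5·16 + 1·2 + 1·6 = 214; Σxᵢ² = 72; σ²/τ² = 2.25.
β̂_MAP = 214 / (72 + 2.25) = 214/74.25 ≈ 2.882.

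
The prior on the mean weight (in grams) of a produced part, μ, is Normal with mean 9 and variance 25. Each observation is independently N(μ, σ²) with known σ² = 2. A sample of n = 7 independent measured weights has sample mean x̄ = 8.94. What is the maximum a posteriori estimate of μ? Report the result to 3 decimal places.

μ̂_MAP = 8.941

n = 7, x̄ = 8.94.
For a Normal prior and Normal likelihood with known variance, the posterior is Normal; its mode equals its mean, the precision-weighted average.
Prior precision 1/σ₀² = 1/25 = 0.04; data precision n/σ² = 7/2 = 3.5.
μ̂ = (0.04·9 + 3.5·8.94) / (0.04 + 3.5) = 31.65/3.54 = 1055/118 ≈ 8.941.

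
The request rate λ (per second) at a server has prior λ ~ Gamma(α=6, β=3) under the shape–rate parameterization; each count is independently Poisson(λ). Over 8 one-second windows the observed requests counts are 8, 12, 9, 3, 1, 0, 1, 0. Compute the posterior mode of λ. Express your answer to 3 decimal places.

λ̂_MAP = 3.545

Σxᵢ = 8+12+9+3+1+0+1+0 = 34, with n = 8.
Posterior ∝ λ^5e^(−3λ) · λ^34e^(−8λ) = λ^39e^(−11λ), i.e. Gamma(shape=40, rate=11).
The mode of a Gamma(a, b) with a ≥ 1 (shape–rate) is (a−1)/b = 39/11 ≈ 3.545.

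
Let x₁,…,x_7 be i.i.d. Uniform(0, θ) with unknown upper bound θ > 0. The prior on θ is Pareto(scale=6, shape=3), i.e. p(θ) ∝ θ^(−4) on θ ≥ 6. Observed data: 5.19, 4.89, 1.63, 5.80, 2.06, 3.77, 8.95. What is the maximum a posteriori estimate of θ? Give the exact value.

θ̂_MAP = 8.95

The Uniform(0, θ) likelihood is θ^(−n) for θ ≥ max(xᵢ), zero otherwise. Here max(xᵢ) = 8.95.
Posterior ∝ θ^(−4) · θ^(−7) = θ^(−11) on θ ≥ max(6, 8.95) = 8.95.
This density is strictly decreasing in θ, so the posterior mode lies at the lower boundary of the support.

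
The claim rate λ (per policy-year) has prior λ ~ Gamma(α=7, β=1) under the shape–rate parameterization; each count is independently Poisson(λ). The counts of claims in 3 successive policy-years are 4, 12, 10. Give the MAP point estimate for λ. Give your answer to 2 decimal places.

Σxᵢ = 4+12+10 = 26, with n = 3.
Posterior ∝ λ^6e^(−1λ) · λ^26e^(−3λ) = λ^32e^(−4λ), i.e. Gamma(shape=33, rate=4).
The mode of a Gamma(a, b) with a ≥ 1 (shape–rate) is (a−1)/b = 32/4 ≈ 8.00.

λ̂_MAP = 8.00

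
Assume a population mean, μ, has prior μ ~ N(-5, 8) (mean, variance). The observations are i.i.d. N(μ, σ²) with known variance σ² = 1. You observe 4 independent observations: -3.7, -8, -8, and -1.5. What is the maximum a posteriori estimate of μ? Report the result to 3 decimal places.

n = 4; x̄ = ((-3.7) + (-8) + (-8) + (-1.5))/4 = -21.2/4 = -5.3.
For a Normal prior and Normal likelihood with known variance, the posterior is Normal; its mode equals its mean, the precision-weighted average.
Prior precision 1/σ₀² = 1/8 = 0.125; data precision n/σ² = 4/1 = 4.
μ̂ = (0.125·(-5) + 4·(-5.3)) / (0.125 + 4) = (-21.825)/4.125 = -291/55 ≈ -5.291.

μ̂_MAP = -5.291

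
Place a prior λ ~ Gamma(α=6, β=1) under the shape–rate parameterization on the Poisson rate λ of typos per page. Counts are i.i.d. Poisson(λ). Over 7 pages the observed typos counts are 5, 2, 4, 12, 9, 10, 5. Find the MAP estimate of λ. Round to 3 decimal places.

λ̂_MAP = 6.500

Σxᵢ = 5+2+4+12+9+10+5 = 47, with n = 7.
Posterior ∝ λ^5e^(−1λ) · λ^47e^(−7λ) = λ^52e^(−8λ), i.e. Gamma(shape=53, rate=8).
The mode of a Gamma(a, b) with a ≥ 1 (shape–rate) is (a−1)/b = 52/8 ≈ 6.500.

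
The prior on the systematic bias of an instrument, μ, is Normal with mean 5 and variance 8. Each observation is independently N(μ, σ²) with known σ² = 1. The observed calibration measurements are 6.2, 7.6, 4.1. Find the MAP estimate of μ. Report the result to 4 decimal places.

μ̂_MAP = 5.9280

n = 3; x̄ = (6.2 + 7.6 + 4.1)/3 = 17.9/3 = 179/30 ≈ 5.9667.
For a Normal prior and Normal likelihood with known variance, the posterior is Normal; its mode equals its mean, the precision-weighted average.
Prior precision 1/σ₀² = 1/8 = 0.125; data precision n/σ² = 3/1 = 3.
μ̂ = (0.125·5 + 3·(179/30)) / (0.125 + 3) = 18.525/3.125 = 5.9280.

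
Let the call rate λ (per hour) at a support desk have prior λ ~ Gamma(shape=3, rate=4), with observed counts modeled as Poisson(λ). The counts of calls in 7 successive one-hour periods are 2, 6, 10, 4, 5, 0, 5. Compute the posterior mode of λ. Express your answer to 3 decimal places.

Σxᵢ = 2+6+10+4+5+0+5 = 32, with n = 7.
Posterior ∝ λ^2e^(−4λ) · λ^32e^(−7λ) = λ^34e^(−11λ), i.e. Gamma(shape=35, rate=11).
The mode of a Gamma(a, b) with a ≥ 1 (shape–rate) is (a−1)/b = 34/11 ≈ 3.091.

λ̂_MAP = 3.091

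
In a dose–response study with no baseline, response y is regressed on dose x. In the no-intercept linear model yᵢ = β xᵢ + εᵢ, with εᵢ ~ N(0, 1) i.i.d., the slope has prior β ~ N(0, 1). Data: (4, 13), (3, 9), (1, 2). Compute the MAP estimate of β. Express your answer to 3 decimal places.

log p(β | y) = −Σ(yᵢ − βxᵢ)²/(2·1) − β²/(2·1) + const.
Setting the derivative to zero: Σxᵢ(yᵢ − βxᵢ)/1 − β/1 = 0, so β = Σxᵢyᵢ / (Σxᵢ² + σ²/τ²).
Σxᵢyᵢ = 4·13 + 3·9 + 1·2 = 81; Σxᵢ² = 26; σ²/τ² = 1.
β̂_MAP = 81 / (26 + 1) = 81/27 ≈ 3.000.

β̂_MAP = 3.000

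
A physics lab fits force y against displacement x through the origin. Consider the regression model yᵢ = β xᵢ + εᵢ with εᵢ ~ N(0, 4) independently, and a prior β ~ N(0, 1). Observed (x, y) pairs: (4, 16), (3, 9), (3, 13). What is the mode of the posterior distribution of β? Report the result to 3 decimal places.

log p(β | y) = −Σ(yᵢ − βxᵢ)²/(2·4) − β²/(2·1) + const.
Setting the derivative to zero: Σxᵢ(yᵢ − βxᵢ)/4 − β/1 = 0, so β = Σxᵢyᵢ / (Σxᵢ² + σ²/τ²).
Σxᵢyᵢ = 4·16 + 3·9 + 3·13 = 130; Σxᵢ² = 34; σ²/τ² = 4.
β̂_MAP = 130 / (34 + 4) = 130/38 ≈ 3.421.

β̂_MAP = 3.421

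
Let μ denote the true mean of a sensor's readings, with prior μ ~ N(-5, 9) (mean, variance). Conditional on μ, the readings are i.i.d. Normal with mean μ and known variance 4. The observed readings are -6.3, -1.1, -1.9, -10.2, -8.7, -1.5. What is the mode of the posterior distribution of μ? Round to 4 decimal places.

μ̂_MAP = -4.9534

n = 6; x̄ = ((-6.3) + (-1.1) + (-1.9) + (-10.2) + (-8.7) + (-1.5))/6 = -29.7/6 = -4.95.
For a Normal prior and Normal likelihood with known variance, the posterior is Normal; its mode equals its mean, the precision-weighted average.
Prior precision 1/σ₀² = 1/9; data precision n/σ² = 6/4 = 1.5.
μ̂ = ((1/9)·(-5) + 1.5·(-4.95)) / (1/9 + 1.5) = (-2873/360)/(29/18) = -2873/580 ≈ -4.9534.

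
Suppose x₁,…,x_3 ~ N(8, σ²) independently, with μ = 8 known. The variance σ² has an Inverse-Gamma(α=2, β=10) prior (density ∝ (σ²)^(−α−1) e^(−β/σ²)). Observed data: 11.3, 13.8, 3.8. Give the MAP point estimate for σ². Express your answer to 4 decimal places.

Sum of squared deviations about the known mean: SS = (11.3−8)² + (13.8−8)² + (3.8−8)² = 62.17.
The Normal likelihood contributes (σ²)^(−n/2) exp(−SS/(2σ²)), so the posterior is Inverse-Gamma(α + n/2, β + SS/2) = Inverse-Gamma(3.5, 41.085).
The mode of Inverse-Gamma(a, b) is b/(a+1) = 41.085/4.5 ≈ 9.1300.

σ̂²_MAP = 9.1300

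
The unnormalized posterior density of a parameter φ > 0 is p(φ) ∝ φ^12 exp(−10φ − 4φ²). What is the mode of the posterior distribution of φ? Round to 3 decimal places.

φ̂_MAP = 0.750

ℓ'(φ) = 12/φ − 10 − 8φ. Setting this to zero and multiplying by φ: 8φ² + 10φ − 12 = 0.
φ = (−10 + √(10² + 4·8·12)) / (2·8) = (−10 + √484) / 16 = (−10 + 22)/16 = 3/4.
ℓ''(φ) = −12/φ² − 8 < 0, confirming a maximum.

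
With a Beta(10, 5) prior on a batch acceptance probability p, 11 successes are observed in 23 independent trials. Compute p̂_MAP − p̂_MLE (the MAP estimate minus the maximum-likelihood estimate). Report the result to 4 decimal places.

MAP − MLE = 0.0773

Posterior is Beta(21, 17); MAP = (21−1)/(38−2) = 20/36 ≈ 0.55556.
MLE ignores the prior: p̂_MLE = k/n = 11/23 ≈ 0.47826.
Difference = 20/36 − 11/23 = 16/207 ≈ 0.0773.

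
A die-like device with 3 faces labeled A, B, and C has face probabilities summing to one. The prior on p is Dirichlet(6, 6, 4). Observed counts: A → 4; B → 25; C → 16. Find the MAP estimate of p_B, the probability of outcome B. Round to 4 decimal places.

The posterior is Dirichlet(αᵢ + nᵢ) = Dirichlet(10, 31, 20).
For a Dirichlet(a₁,…,a_K) with all aᵢ > 1, the mode has j-th component (aⱼ − 1)/(Σaᵢ − K).
Here Σaᵢ = 61 and K = 3, so p_B = (31 − 1)/(61 − 3) = 30/58 ≈ 0.5172.

MAP estimate of p_B = 0.5172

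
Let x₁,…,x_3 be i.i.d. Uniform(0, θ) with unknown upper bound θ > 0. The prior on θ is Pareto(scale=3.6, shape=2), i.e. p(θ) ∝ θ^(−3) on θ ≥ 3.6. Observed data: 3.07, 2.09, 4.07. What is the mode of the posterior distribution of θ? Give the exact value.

θ̂_MAP = 4.07

The Uniform(0, θ) likelihood is θ^(−n) for θ ≥ max(xᵢ), zero otherwise. Here max(xᵢ) = 4.07.
Posterior ∝ θ^(−3) · θ^(−3) = θ^(−6) on θ ≥ max(3.6, 4.07) = 4.07.
This density is strictly decreasing in θ, so the posterior mode lies at the lower boundary of the support.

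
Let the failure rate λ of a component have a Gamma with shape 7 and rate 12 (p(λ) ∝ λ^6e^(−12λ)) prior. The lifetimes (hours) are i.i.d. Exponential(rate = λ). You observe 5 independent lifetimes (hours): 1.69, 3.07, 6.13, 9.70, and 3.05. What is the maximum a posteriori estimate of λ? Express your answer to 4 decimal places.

λ̂_MAP = 0.3086

The Exponential(rate=λ) likelihood is ∝ λ^n e^(−λΣtᵢ). Here n = 5 and Σtᵢ = 1.69 + 3.07 + 6.13 + 9.70 + 3.05 = 23.64.
Posterior ∝ λ^6e^(−12λ) · λ^5e^(−23.64λ) = λ^11e^(−35.64λ), i.e. Gamma(12, 35.64).
Mode = (a−1)/b = 11/35.64 ≈ 0.3086.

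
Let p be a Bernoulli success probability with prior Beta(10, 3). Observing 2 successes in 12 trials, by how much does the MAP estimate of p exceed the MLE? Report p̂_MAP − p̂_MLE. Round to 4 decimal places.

Posterior is Beta(12, 13); MAP = (12−1)/(25−2) = 11/23 ≈ 0.47826.
MLE ignores the prior: p̂_MLE = k/n = 2/12 ≈ 0.16667.
Difference = 11/23 − 2/12 = 43/138 ≈ 0.3116.

MAP − MLE = 0.3116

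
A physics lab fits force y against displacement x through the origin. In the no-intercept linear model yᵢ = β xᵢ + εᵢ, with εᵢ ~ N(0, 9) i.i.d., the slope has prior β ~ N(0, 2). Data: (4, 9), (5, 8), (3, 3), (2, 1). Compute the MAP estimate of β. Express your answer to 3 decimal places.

log p(β | y) = −Σ(yᵢ − βxᵢ)²/(2·9) − β²/(2·2) + const.
Setting the derivative to zero: Σxᵢ(yᵢ − βxᵢ)/9 − β/2 = 0, so β = Σxᵢyᵢ / (Σxᵢ² + σ²/τ²).
Σxᵢyᵢ = 4·9 + 5·8 + 3·3 + 2·1 = 87; Σxᵢ² = 54; σ²/τ² = 4.5.
β̂_MAP = 87 / (54 + 4.5) = 87/58.5 ≈ 1.487.

β̂_MAP = 1.487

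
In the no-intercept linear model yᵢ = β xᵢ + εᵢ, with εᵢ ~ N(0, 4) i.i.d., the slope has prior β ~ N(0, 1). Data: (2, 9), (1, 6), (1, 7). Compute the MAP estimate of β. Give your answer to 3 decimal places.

β̂_MAP = 3.100

log p(β | y) = −Σ(yᵢ − βxᵢ)²/(2·4) − β²/(2·1) + const.
Setting the derivative to zero: Σxᵢ(yᵢ − βxᵢ)/4 − β/1 = 0, so β = Σxᵢyᵢ / (Σxᵢ² + σ²/τ²).
Σxᵢyᵢ = 2·9 + 1·6 + 1·7 = 31; Σxᵢ² = 6; σ²/τ² = 4.
β̂_MAP = 31 / (6 + 4) = 31/10 ≈ 3.100.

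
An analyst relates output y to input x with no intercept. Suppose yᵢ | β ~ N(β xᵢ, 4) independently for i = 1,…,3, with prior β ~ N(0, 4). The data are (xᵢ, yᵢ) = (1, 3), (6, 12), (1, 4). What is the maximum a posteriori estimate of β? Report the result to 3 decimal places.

log p(β | y) = −Σ(yᵢ − βxᵢ)²/(2·4) − β²/(2·4) + const.
Setting the derivative to zero: Σxᵢ(yᵢ − βxᵢ)/4 − β/4 = 0, so β = Σxᵢyᵢ / (Σxᵢ² + σ²/τ²).
Σxᵢyᵢ = 1·3 + 6·12 + 1·4 = 79; Σxᵢ² = 38; σ²/τ² = 1.
β̂_MAP = 79 / (38 + 1) = 79/39 ≈ 2.026.

β̂_MAP = 2.026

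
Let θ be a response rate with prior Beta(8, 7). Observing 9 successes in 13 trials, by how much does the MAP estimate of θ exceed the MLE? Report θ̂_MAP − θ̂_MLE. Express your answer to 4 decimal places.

MAP − MLE = -0.0769

Posterior is Beta(17, 11); MAP = (17−1)/(28−2) = 16/26 ≈ 0.61538.
MLE ignores the prior: θ̂_MLE = k/n = 9/13 ≈ 0.69231.
Difference = 16/26 − 9/13 = -1/13 ≈ -0.0769.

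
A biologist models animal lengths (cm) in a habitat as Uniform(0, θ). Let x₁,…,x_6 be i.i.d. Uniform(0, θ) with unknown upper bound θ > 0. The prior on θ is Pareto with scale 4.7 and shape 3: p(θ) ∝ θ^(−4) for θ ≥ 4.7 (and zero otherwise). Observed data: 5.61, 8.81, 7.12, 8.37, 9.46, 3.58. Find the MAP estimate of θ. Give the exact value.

The Uniform(0, θ) likelihood is θ^(−n) for θ ≥ max(xᵢ), zero otherwise. Here max(xᵢ) = 9.46.
Posterior ∝ θ^(−4) · θ^(−6) = θ^(−10) on θ ≥ max(4.7, 9.46) = 9.46.
This density is strictly decreasing in θ, so the posterior mode lies at the lower boundary of the support.

θ̂_MAP = 9.46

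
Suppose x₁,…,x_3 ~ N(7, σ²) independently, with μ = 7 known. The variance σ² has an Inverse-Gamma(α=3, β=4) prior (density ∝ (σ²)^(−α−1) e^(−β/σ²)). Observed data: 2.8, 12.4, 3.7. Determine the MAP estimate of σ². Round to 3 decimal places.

Sum of squared deviations about the known mean: SS = (2.8−7)² + (12.4−7)² + (3.7−7)² = 57.69.
The Normal likelihood contributes (σ²)^(−n/2) exp(−SS/(2σ²)), so the posterior is Inverse-Gamma(α + n/2, β + SS/2) = Inverse-Gamma(4.5, 32.845).
The mode of Inverse-Gamma(a, b) is b/(a+1) = 32.845/5.5 ≈ 5.972.

σ̂²_MAP = 5.972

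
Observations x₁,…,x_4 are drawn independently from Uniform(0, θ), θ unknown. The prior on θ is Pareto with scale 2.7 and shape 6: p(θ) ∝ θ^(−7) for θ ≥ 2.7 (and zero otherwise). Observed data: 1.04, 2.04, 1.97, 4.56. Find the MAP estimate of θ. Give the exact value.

θ̂_MAP = 4.56

The Uniform(0, θ) likelihood is θ^(−n) for θ ≥ max(xᵢ), zero otherwise. Here max(xᵢ) = 4.56.
Posterior ∝ θ^(−7) · θ^(−4) = θ^(−11) on θ ≥ max(2.7, 4.56) = 4.56.
This density is strictly decreasing in θ, so the posterior mode lies at the lower boundary of the support.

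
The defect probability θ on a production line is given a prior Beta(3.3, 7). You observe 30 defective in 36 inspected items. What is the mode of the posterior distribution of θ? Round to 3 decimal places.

Prior: Beta(3.3, 7).
Data: 30 successes in 36 trials. The binomial likelihood contributes θ^30(1−θ)^6, so the posterior is Beta(3.3+30, 7+6) = Beta(33.3, 13).
For Beta(a, b) with a, b > 1 the mode is (a−1)/(a+b−2) = 32.3/44.3 ≈ 0.729.

θ̂_MAP = 0.729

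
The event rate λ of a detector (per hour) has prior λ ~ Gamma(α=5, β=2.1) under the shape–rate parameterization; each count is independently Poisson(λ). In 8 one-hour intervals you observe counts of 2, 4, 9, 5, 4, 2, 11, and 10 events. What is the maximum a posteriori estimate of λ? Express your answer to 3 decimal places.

Σxᵢ = 2+4+9+5+4+2+11+10 = 47, with n = 8.
Posterior ∝ λ^4e^(−2.1λ) · λ^47e^(−8λ) = λ^51e^(−10.1λ), i.e. Gamma(shape=52, rate=10.1).
The mode of a Gamma(a, b) with a ≥ 1 (shape–rate) is (a−1)/b = 51/10.1 ≈ 5.050.

λ̂_MAP = 5.050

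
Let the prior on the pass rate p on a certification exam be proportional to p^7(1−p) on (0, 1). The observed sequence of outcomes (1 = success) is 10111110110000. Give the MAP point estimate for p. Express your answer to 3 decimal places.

p̂_MAP = 0.682

The prior density ∝ p^7(1−p)^1 is the kernel of Beta(8, 2).
Data: 8 successes in 14 trials (from the sequence). The binomial likelihood contributes p^8(1−p)^6, so the posterior is Beta(8+8, 2+6) = Beta(16, 8).
For Beta(a, b) with a, b > 1 the mode is (a−1)/(a+b−2) = 15/22 ≈ 0.682.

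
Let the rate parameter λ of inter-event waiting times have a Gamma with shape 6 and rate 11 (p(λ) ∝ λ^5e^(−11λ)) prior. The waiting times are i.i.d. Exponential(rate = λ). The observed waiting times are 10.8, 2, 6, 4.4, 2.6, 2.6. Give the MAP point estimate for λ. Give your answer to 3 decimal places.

λ̂_MAP = 0.279

The Exponential(rate=λ) likelihood is ∝ λ^n e^(−λΣtᵢ). Here n = 6 and Σtᵢ = 10.8 + 2 + 6 + 4.4 + 2.6 + 2.6 = 28.4.
Posterior ∝ λ^5e^(−11λ) · λ^6e^(−28.4λ) = λ^11e^(−39.4λ), i.e. Gamma(12, 39.4).
Mode = (a−1)/b = 11/39.4 ≈ 0.279.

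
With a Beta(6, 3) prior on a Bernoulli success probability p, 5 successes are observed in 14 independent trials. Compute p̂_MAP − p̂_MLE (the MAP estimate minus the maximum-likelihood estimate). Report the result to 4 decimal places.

MAP − MLE = 0.1190

Posterior is Beta(11, 12); MAP = (11−1)/(23−2) = 10/21 ≈ 0.47619.
MLE ignores the prior: p̂_MLE = k/n = 5/14 ≈ 0.35714.
Difference = 10/21 − 5/14 = 5/42 ≈ 0.1190.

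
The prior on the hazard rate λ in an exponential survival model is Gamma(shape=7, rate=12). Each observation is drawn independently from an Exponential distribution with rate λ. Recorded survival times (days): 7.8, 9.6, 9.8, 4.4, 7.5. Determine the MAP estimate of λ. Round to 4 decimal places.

The Exponential(rate=λ) likelihood is ∝ λ^n e^(−λΣtᵢ). Here n = 5 and Σtᵢ = 7.8 + 9.6 + 9.8 + 4.4 + 7.5 = 39.1.
Posterior ∝ λ^6e^(−12λ) · λ^5e^(−39.1λ) = λ^11e^(−51.1λ), i.e. Gamma(12, 51.1).
Mode = (a−1)/b = 11/51.1 ≈ 0.2153.

λ̂_MAP = 0.2153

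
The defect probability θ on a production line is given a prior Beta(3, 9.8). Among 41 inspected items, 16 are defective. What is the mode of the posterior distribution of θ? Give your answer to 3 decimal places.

Prior: Beta(3, 9.8).
Data: 16 successes in 41 trials. The binomial likelihood contributes θ^16(1−θ)^25, so the posterior is Beta(3+16, 9.8+25) = Beta(19, 34.8).
For Beta(a, b) with a, b > 1 the mode is (a−1)/(a+b−2) = 18/51.8 ≈ 0.347.

θ̂_MAP = 0.347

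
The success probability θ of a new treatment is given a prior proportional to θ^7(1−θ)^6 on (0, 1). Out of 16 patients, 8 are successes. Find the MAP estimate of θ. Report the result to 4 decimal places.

θ̂_MAP = 0.5172

The prior density ∝ θ^7(1−θ)^6 is the kernel of Beta(8, 7).
Data: 8 successes in 16 trials. The binomial likelihood contributes θ^8(1−θ)^8, so the posterior is Beta(8+8, 7+8) = Beta(16, 15).
For Beta(a, b) with a, b > 1 the mode is (a−1)/(a+b−2) = 15/29 ≈ 0.5172.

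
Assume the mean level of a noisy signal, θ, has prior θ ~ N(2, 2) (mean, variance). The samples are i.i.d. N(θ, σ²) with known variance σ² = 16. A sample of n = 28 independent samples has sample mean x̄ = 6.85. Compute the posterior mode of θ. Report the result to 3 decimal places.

θ̂_MAP = 5.772

n = 28, x̄ = 6.85.
For a Normal prior and Normal likelihood with known variance, the posterior is Normal; its mode equals its mean, the precision-weighted average.
Prior precision 1/σ₀² = 1/2 = 0.5; data precision n/σ² = 28/16 = 1.75.
θ̂ = (0.5·2 + 1.75·6.85) / (0.5 + 1.75) = 12.9875/2.25 = 1039/180 ≈ 5.772.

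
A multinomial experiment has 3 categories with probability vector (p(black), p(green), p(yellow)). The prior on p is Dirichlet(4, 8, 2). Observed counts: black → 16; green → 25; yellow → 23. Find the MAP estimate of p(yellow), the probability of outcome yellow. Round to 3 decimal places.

The posterior is Dirichlet(αᵢ + nᵢ) = Dirichlet(20, 33, 25).
For a Dirichlet(a₁,…,a_K) with all aᵢ > 1, the mode has j-th component (aⱼ − 1)/(Σaᵢ − K).
Here Σaᵢ = 78 and K = 3, so p(yellow) = (25 − 1)/(78 − 3) = 24/75 ≈ 0.320.

MAP estimate of p(yellow) = 0.320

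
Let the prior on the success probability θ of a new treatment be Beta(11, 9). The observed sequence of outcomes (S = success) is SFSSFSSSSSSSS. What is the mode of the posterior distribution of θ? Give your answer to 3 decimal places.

Prior: Beta(11, 9).
Data: 11 successes in 13 trials (from the sequence). The binomial likelihood contributes θ^11(1−θ)^2, so the posterior is Beta(11+11, 9+2) = Beta(22, 11).
For Beta(a, b) with a, b > 1 the mode is (a−1)/(a+b−2) = 21/31 ≈ 0.677.

θ̂_MAP = 0.677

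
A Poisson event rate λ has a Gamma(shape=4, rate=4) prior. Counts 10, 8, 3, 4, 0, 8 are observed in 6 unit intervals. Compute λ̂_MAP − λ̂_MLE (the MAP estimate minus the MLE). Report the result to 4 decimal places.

Σxᵢ = 33. Posterior is Gamma(37, 10); MAP = (37−1)/10 = 36/10 ≈ 3.60000.
MLE = x̄ = 33/6 ≈ 5.50000.
Difference = 36/10 − 33/6 = -19/10 ≈ -1.9000.

MAP − MLE = -1.9000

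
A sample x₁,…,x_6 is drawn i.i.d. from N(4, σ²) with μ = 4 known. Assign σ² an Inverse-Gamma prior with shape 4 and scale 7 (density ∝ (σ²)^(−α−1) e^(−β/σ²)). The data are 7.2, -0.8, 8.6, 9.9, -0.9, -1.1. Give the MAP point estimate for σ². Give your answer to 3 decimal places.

σ̂²_MAP = 9.579

Sum of squared deviations about the known mean: SS = (7.2−4)² + (-0.8−4)² + (8.6−4)² + (9.9−4)² + (-0.9−4)² + (-1.1−4)² = 139.27.
The Normal likelihood contributes (σ²)^(−n/2) exp(−SS/(2σ²)), so the posterior is Inverse-Gamma(α + n/2, β + SS/2) = Inverse-Gamma(7, 76.635).
The mode of Inverse-Gamma(a, b) is b/(a+1) = 76.635/8 ≈ 9.579.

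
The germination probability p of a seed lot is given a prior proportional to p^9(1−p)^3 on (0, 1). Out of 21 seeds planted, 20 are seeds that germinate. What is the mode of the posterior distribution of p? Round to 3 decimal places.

The prior density ∝ p^9(1−p)^3 is the kernel of Beta(10, 4).
Data: 20 successes in 21 trials. The binomial likelihood contributes p^20(1−p)^1, so the posterior is Beta(10+20, 4+1) = Beta(30, 5).
For Beta(a, b) with a, b > 1 the mode is (a−1)/(a+b−2) = 29/33 ≈ 0.879.

p̂_MAP = 0.879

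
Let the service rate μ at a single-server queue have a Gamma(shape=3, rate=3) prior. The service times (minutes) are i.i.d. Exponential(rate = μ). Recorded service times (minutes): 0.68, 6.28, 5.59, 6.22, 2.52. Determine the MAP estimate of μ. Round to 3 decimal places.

μ̂_MAP = 0.288

The Exponential(rate=μ) likelihood is ∝ μ^n e^(−μΣtᵢ). Here n = 5 and Σtᵢ = 0.68 + 6.28 + 5.59 + 6.22 + 2.52 = 21.29.
Posterior ∝ μ^2e^(−3μ) · μ^5e^(−21.29μ) = μ^7e^(−24.29μ), i.e. Gamma(8, 24.29).
Mode = (a−1)/b = 7/24.29 ≈ 0.288.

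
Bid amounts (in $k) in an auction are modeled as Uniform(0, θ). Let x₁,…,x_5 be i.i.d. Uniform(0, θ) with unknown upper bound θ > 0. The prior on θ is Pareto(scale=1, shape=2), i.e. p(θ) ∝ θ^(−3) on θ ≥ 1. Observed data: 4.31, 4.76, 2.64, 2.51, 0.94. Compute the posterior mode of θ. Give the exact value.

The Uniform(0, θ) likelihood is θ^(−n) for θ ≥ max(xᵢ), zero otherwise. Here max(xᵢ) = 4.76.
Posterior ∝ θ^(−3) · θ^(−5) = θ^(−8) on θ ≥ max(1, 4.76) = 4.76.
This density is strictly decreasing in θ, so the posterior mode lies at the lower boundary of the support.

θ̂_MAP = 4.76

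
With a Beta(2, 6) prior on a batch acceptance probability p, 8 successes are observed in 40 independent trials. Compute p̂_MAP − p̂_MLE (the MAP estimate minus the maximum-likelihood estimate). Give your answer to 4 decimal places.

Posterior is Beta(10, 38); MAP = (10−1)/(48−2) = 9/46 ≈ 0.19565.
MLE ignores the prior: p̂_MLE = k/n = 8/40 ≈ 0.20000.
Difference = 9/46 − 8/40 = -1/230 ≈ -0.0043.

MAP − MLE = -0.0043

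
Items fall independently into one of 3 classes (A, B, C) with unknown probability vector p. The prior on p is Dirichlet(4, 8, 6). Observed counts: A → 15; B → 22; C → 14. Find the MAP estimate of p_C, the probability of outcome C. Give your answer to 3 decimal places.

The posterior is Dirichlet(αᵢ + nᵢ) = Dirichlet(19, 30, 20).
For a Dirichlet(a₁,…,a_K) with all aᵢ > 1, the mode has j-th component (aⱼ − 1)/(Σaᵢ − K).
Here Σaᵢ = 69 and K = 3, so p_C = (20 − 1)/(69 − 3) = 19/66 ≈ 0.288.

MAP estimate of p_C = 0.288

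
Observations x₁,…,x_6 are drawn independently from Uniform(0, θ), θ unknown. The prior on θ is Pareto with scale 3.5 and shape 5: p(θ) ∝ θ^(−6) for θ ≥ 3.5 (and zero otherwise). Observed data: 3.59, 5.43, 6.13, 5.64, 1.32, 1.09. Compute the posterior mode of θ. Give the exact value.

The Uniform(0, θ) likelihood is θ^(−n) for θ ≥ max(xᵢ), zero otherwise. Here max(xᵢ) = 6.13.
Posterior ∝ θ^(−6) · θ^(−6) = θ^(−12) on θ ≥ max(3.5, 6.13) = 6.13.
This density is strictly decreasing in θ, so the posterior mode lies at the lower boundary of the support.

θ̂_MAP = 6.13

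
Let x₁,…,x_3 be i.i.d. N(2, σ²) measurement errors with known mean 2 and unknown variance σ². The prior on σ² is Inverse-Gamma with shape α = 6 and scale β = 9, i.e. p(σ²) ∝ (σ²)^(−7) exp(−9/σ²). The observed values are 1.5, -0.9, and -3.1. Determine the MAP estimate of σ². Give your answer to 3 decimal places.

σ̂²_MAP = 3.098

Sum of squared deviations about the known mean: SS = (1.5−2)² + (-0.9−2)² + (-3.1−2)² = 34.67.
The Normal likelihood contributes (σ²)^(−n/2) exp(−SS/(2σ²)), so the posterior is Inverse-Gamma(α + n/2, β + SS/2) = Inverse-Gamma(7.5, 26.335).
The mode of Inverse-Gamma(a, b) is b/(a+1) = 26.335/8.5 ≈ 3.098.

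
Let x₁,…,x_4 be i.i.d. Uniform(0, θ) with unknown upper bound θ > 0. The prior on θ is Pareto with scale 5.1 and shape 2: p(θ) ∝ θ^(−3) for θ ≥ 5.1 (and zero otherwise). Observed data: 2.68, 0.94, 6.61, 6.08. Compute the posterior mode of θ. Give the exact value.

θ̂_MAP = 6.61

The Uniform(0, θ) likelihood is θ^(−n) for θ ≥ max(xᵢ), zero otherwise. Here max(xᵢ) = 6.61.
Posterior ∝ θ^(−3) · θ^(−4) = θ^(−7) on θ ≥ max(5.1, 6.61) = 6.61.
This density is strictly decreasing in θ, so the posterior mode lies at the lower boundary of the support.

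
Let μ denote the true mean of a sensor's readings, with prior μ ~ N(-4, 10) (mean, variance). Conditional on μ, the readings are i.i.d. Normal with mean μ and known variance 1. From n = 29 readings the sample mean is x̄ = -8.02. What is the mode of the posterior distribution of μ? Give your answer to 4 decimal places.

μ̂_MAP = -8.0062

n = 29, x̄ = -8.02.
For a Normal prior and Normal likelihood with known variance, the posterior is Normal; its mode equals its mean, the precision-weighted average.
Prior precision 1/σ₀² = 1/10 = 0.1; data precision n/σ² = 29/1 = 29.
μ̂ = (0.1·(-4) + 29·(-8.02)) / (0.1 + 29) = (-232.98)/29.1 = -3883/485 ≈ -8.0062.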